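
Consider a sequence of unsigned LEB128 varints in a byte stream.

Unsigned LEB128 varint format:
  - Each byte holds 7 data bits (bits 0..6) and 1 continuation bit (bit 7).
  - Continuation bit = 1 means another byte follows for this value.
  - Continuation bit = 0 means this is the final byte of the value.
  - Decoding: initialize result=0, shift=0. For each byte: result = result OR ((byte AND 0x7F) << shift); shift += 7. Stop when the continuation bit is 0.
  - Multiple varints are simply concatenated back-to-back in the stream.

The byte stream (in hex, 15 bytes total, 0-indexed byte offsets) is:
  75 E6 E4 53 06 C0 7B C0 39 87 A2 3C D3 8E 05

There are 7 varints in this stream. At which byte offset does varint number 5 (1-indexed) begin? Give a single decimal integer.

  byte[0]=0x75 cont=0 payload=0x75=117: acc |= 117<<0 -> acc=117 shift=7 [end]
Varint 1: bytes[0:1] = 75 -> value 117 (1 byte(s))
  byte[1]=0xE6 cont=1 payload=0x66=102: acc |= 102<<0 -> acc=102 shift=7
  byte[2]=0xE4 cont=1 payload=0x64=100: acc |= 100<<7 -> acc=12902 shift=14
  byte[3]=0x53 cont=0 payload=0x53=83: acc |= 83<<14 -> acc=1372774 shift=21 [end]
Varint 2: bytes[1:4] = E6 E4 53 -> value 1372774 (3 byte(s))
  byte[4]=0x06 cont=0 payload=0x06=6: acc |= 6<<0 -> acc=6 shift=7 [end]
Varint 3: bytes[4:5] = 06 -> value 6 (1 byte(s))
  byte[5]=0xC0 cont=1 payload=0x40=64: acc |= 64<<0 -> acc=64 shift=7
  byte[6]=0x7B cont=0 payload=0x7B=123: acc |= 123<<7 -> acc=15808 shift=14 [end]
Varint 4: bytes[5:7] = C0 7B -> value 15808 (2 byte(s))
  byte[7]=0xC0 cont=1 payload=0x40=64: acc |= 64<<0 -> acc=64 shift=7
  byte[8]=0x39 cont=0 payload=0x39=57: acc |= 57<<7 -> acc=7360 shift=14 [end]
Varint 5: bytes[7:9] = C0 39 -> value 7360 (2 byte(s))
  byte[9]=0x87 cont=1 payload=0x07=7: acc |= 7<<0 -> acc=7 shift=7
  byte[10]=0xA2 cont=1 payload=0x22=34: acc |= 34<<7 -> acc=4359 shift=14
  byte[11]=0x3C cont=0 payload=0x3C=60: acc |= 60<<14 -> acc=987399 shift=21 [end]
Varint 6: bytes[9:12] = 87 A2 3C -> value 987399 (3 byte(s))
  byte[12]=0xD3 cont=1 payload=0x53=83: acc |= 83<<0 -> acc=83 shift=7
  byte[13]=0x8E cont=1 payload=0x0E=14: acc |= 14<<7 -> acc=1875 shift=14
  byte[14]=0x05 cont=0 payload=0x05=5: acc |= 5<<14 -> acc=83795 shift=21 [end]
Varint 7: bytes[12:15] = D3 8E 05 -> value 83795 (3 byte(s))

Answer: 7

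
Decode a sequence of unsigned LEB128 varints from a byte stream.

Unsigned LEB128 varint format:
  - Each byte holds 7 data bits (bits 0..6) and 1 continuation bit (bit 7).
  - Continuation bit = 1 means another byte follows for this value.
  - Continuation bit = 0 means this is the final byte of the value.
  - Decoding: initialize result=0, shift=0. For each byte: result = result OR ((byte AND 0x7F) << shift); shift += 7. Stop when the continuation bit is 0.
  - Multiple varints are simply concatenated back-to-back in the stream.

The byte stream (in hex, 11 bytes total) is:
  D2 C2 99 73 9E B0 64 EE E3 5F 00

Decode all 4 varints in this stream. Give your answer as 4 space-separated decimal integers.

  byte[0]=0xD2 cont=1 payload=0x52=82: acc |= 82<<0 -> acc=82 shift=7
  byte[1]=0xC2 cont=1 payload=0x42=66: acc |= 66<<7 -> acc=8530 shift=14
  byte[2]=0x99 cont=1 payload=0x19=25: acc |= 25<<14 -> acc=418130 shift=21
  byte[3]=0x73 cont=0 payload=0x73=115: acc |= 115<<21 -> acc=241590610 shift=28 [end]
Varint 1: bytes[0:4] = D2 C2 99 73 -> value 241590610 (4 byte(s))
  byte[4]=0x9E cont=1 payload=0x1E=30: acc |= 30<<0 -> acc=30 shift=7
  byte[5]=0xB0 cont=1 payload=0x30=48: acc |= 48<<7 -> acc=6174 shift=14
  byte[6]=0x64 cont=0 payload=0x64=100: acc |= 100<<14 -> acc=1644574 shift=21 [end]
Varint 2: bytes[4:7] = 9E B0 64 -> value 1644574 (3 byte(s))
  byte[7]=0xEE cont=1 payload=0x6E=110: acc |= 110<<0 -> acc=110 shift=7
  byte[8]=0xE3 cont=1 payload=0x63=99: acc |= 99<<7 -> acc=12782 shift=14
  byte[9]=0x5F cont=0 payload=0x5F=95: acc |= 95<<14 -> acc=1569262 shift=21 [end]
Varint 3: bytes[7:10] = EE E3 5F -> value 1569262 (3 byte(s))
  byte[10]=0x00 cont=0 payload=0x00=0: acc |= 0<<0 -> acc=0 shift=7 [end]
Varint 4: bytes[10:11] = 00 -> value 0 (1 byte(s))

Answer: 241590610 1644574 1569262 0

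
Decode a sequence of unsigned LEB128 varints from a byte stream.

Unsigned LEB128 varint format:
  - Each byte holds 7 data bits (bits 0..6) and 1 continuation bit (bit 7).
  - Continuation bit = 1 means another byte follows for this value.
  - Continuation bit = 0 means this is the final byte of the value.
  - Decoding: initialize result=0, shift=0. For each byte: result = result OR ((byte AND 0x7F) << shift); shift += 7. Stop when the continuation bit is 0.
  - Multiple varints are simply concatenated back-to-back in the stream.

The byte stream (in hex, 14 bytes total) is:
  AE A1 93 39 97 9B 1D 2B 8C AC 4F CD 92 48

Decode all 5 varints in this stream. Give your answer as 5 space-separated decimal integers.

  byte[0]=0xAE cont=1 payload=0x2E=46: acc |= 46<<0 -> acc=46 shift=7
  byte[1]=0xA1 cont=1 payload=0x21=33: acc |= 33<<7 -> acc=4270 shift=14
  byte[2]=0x93 cont=1 payload=0x13=19: acc |= 19<<14 -> acc=315566 shift=21
  byte[3]=0x39 cont=0 payload=0x39=57: acc |= 57<<21 -> acc=119853230 shift=28 [end]
Varint 1: bytes[0:4] = AE A1 93 39 -> value 119853230 (4 byte(s))
  byte[4]=0x97 cont=1 payload=0x17=23: acc |= 23<<0 -> acc=23 shift=7
  byte[5]=0x9B cont=1 payload=0x1B=27: acc |= 27<<7 -> acc=3479 shift=14
  byte[6]=0x1D cont=0 payload=0x1D=29: acc |= 29<<14 -> acc=478615 shift=21 [end]
Varint 2: bytes[4:7] = 97 9B 1D -> value 478615 (3 byte(s))
  byte[7]=0x2B cont=0 payload=0x2B=43: acc |= 43<<0 -> acc=43 shift=7 [end]
Varint 3: bytes[7:8] = 2B -> value 43 (1 byte(s))
  byte[8]=0x8C cont=1 payload=0x0C=12: acc |= 12<<0 -> acc=12 shift=7
  byte[9]=0xAC cont=1 payload=0x2C=44: acc |= 44<<7 -> acc=5644 shift=14
  byte[10]=0x4F cont=0 payload=0x4F=79: acc |= 79<<14 -> acc=1299980 shift=21 [end]
Varint 4: bytes[8:11] = 8C AC 4F -> value 1299980 (3 byte(s))
  byte[11]=0xCD cont=1 payload=0x4D=77: acc |= 77<<0 -> acc=77 shift=7
  byte[12]=0x92 cont=1 payload=0x12=18: acc |= 18<<7 -> acc=2381 shift=14
  byte[13]=0x48 cont=0 payload=0x48=72: acc |= 72<<14 -> acc=1182029 shift=21 [end]
Varint 5: bytes[11:14] = CD 92 48 -> value 1182029 (3 byte(s))

Answer: 119853230 478615 43 1299980 1182029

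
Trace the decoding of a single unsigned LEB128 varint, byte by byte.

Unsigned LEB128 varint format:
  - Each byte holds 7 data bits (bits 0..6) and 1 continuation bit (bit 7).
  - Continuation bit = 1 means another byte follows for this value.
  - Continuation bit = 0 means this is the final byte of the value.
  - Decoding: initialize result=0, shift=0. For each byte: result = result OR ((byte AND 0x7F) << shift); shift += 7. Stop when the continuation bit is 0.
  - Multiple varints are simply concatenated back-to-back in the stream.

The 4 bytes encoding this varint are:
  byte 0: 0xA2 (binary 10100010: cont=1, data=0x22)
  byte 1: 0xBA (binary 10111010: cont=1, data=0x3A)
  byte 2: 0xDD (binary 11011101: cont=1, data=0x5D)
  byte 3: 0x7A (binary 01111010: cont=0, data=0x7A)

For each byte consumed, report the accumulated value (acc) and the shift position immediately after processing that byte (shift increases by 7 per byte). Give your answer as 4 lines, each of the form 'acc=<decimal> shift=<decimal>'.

byte 0=0xA2: payload=0x22=34, contrib = 34<<0 = 34; acc -> 34, shift -> 7
byte 1=0xBA: payload=0x3A=58, contrib = 58<<7 = 7424; acc -> 7458, shift -> 14
byte 2=0xDD: payload=0x5D=93, contrib = 93<<14 = 1523712; acc -> 1531170, shift -> 21
byte 3=0x7A: payload=0x7A=122, contrib = 122<<21 = 255852544; acc -> 257383714, shift -> 28

Answer: acc=34 shift=7
acc=7458 shift=14
acc=1531170 shift=21
acc=257383714 shift=28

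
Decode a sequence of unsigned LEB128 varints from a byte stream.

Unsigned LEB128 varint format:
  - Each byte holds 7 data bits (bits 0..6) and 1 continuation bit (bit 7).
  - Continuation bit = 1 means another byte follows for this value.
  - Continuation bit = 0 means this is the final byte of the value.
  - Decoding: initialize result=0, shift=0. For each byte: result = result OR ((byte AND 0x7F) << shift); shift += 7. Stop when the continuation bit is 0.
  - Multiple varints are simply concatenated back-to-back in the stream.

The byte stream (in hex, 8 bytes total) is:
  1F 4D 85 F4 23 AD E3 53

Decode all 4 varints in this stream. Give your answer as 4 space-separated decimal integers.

Answer: 31 77 588293 1372589

Derivation:
  byte[0]=0x1F cont=0 payload=0x1F=31: acc |= 31<<0 -> acc=31 shift=7 [end]
Varint 1: bytes[0:1] = 1F -> value 31 (1 byte(s))
  byte[1]=0x4D cont=0 payload=0x4D=77: acc |= 77<<0 -> acc=77 shift=7 [end]
Varint 2: bytes[1:2] = 4D -> value 77 (1 byte(s))
  byte[2]=0x85 cont=1 payload=0x05=5: acc |= 5<<0 -> acc=5 shift=7
  byte[3]=0xF4 cont=1 payload=0x74=116: acc |= 116<<7 -> acc=14853 shift=14
  byte[4]=0x23 cont=0 payload=0x23=35: acc |= 35<<14 -> acc=588293 shift=21 [end]
Varint 3: bytes[2:5] = 85 F4 23 -> value 588293 (3 byte(s))
  byte[5]=0xAD cont=1 payload=0x2D=45: acc |= 45<<0 -> acc=45 shift=7
  byte[6]=0xE3 cont=1 payload=0x63=99: acc |= 99<<7 -> acc=12717 shift=14
  byte[7]=0x53 cont=0 payload=0x53=83: acc |= 83<<14 -> acc=1372589 shift=21 [end]
Varint 4: bytes[5:8] = AD E3 53 -> value 1372589 (3 byte(s))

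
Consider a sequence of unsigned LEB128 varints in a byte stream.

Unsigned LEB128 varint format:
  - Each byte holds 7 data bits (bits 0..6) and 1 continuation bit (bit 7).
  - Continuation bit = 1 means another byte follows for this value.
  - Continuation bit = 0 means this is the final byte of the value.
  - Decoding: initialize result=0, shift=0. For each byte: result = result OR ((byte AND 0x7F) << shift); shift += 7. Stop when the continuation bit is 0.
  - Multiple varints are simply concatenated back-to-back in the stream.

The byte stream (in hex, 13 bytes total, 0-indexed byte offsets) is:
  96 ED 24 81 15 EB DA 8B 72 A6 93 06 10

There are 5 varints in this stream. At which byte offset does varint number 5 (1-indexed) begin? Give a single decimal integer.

  byte[0]=0x96 cont=1 payload=0x16=22: acc |= 22<<0 -> acc=22 shift=7
  byte[1]=0xED cont=1 payload=0x6D=109: acc |= 109<<7 -> acc=13974 shift=14
  byte[2]=0x24 cont=0 payload=0x24=36: acc |= 36<<14 -> acc=603798 shift=21 [end]
Varint 1: bytes[0:3] = 96 ED 24 -> value 603798 (3 byte(s))
  byte[3]=0x81 cont=1 payload=0x01=1: acc |= 1<<0 -> acc=1 shift=7
  byte[4]=0x15 cont=0 payload=0x15=21: acc |= 21<<7 -> acc=2689 shift=14 [end]
Varint 2: bytes[3:5] = 81 15 -> value 2689 (2 byte(s))
  byte[5]=0xEB cont=1 payload=0x6B=107: acc |= 107<<0 -> acc=107 shift=7
  byte[6]=0xDA cont=1 payload=0x5A=90: acc |= 90<<7 -> acc=11627 shift=14
  byte[7]=0x8B cont=1 payload=0x0B=11: acc |= 11<<14 -> acc=191851 shift=21
  byte[8]=0x72 cont=0 payload=0x72=114: acc |= 114<<21 -> acc=239267179 shift=28 [end]
Varint 3: bytes[5:9] = EB DA 8B 72 -> value 239267179 (4 byte(s))
  byte[9]=0xA6 cont=1 payload=0x26=38: acc |= 38<<0 -> acc=38 shift=7
  byte[10]=0x93 cont=1 payload=0x13=19: acc |= 19<<7 -> acc=2470 shift=14
  byte[11]=0x06 cont=0 payload=0x06=6: acc |= 6<<14 -> acc=100774 shift=21 [end]
Varint 4: bytes[9:12] = A6 93 06 -> value 100774 (3 byte(s))
  byte[12]=0x10 cont=0 payload=0x10=16: acc |= 16<<0 -> acc=16 shift=7 [end]
Varint 5: bytes[12:13] = 10 -> value 16 (1 byte(s))

Answer: 12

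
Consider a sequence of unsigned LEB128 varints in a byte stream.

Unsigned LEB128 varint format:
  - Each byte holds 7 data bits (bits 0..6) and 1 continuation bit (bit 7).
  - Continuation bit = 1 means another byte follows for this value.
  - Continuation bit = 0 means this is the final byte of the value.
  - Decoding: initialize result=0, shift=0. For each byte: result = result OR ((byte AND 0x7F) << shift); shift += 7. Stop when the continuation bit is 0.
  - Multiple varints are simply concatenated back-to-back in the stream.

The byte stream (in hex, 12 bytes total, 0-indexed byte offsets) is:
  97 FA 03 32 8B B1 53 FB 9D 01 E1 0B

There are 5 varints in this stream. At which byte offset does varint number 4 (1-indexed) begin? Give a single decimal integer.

  byte[0]=0x97 cont=1 payload=0x17=23: acc |= 23<<0 -> acc=23 shift=7
  byte[1]=0xFA cont=1 payload=0x7A=122: acc |= 122<<7 -> acc=15639 shift=14
  byte[2]=0x03 cont=0 payload=0x03=3: acc |= 3<<14 -> acc=64791 shift=21 [end]
Varint 1: bytes[0:3] = 97 FA 03 -> value 64791 (3 byte(s))
  byte[3]=0x32 cont=0 payload=0x32=50: acc |= 50<<0 -> acc=50 shift=7 [end]
Varint 2: bytes[3:4] = 32 -> value 50 (1 byte(s))
  byte[4]=0x8B cont=1 payload=0x0B=11: acc |= 11<<0 -> acc=11 shift=7
  byte[5]=0xB1 cont=1 payload=0x31=49: acc |= 49<<7 -> acc=6283 shift=14
  byte[6]=0x53 cont=0 payload=0x53=83: acc |= 83<<14 -> acc=1366155 shift=21 [end]
Varint 3: bytes[4:7] = 8B B1 53 -> value 1366155 (3 byte(s))
  byte[7]=0xFB cont=1 payload=0x7B=123: acc |= 123<<0 -> acc=123 shift=7
  byte[8]=0x9D cont=1 payload=0x1D=29: acc |= 29<<7 -> acc=3835 shift=14
  byte[9]=0x01 cont=0 payload=0x01=1: acc |= 1<<14 -> acc=20219 shift=21 [end]
Varint 4: bytes[7:10] = FB 9D 01 -> value 20219 (3 byte(s))
  byte[10]=0xE1 cont=1 payload=0x61=97: acc |= 97<<0 -> acc=97 shift=7
  byte[11]=0x0B cont=0 payload=0x0B=11: acc |= 11<<7 -> acc=1505 shift=14 [end]
Varint 5: bytes[10:12] = E1 0B -> value 1505 (2 byte(s))

Answer: 7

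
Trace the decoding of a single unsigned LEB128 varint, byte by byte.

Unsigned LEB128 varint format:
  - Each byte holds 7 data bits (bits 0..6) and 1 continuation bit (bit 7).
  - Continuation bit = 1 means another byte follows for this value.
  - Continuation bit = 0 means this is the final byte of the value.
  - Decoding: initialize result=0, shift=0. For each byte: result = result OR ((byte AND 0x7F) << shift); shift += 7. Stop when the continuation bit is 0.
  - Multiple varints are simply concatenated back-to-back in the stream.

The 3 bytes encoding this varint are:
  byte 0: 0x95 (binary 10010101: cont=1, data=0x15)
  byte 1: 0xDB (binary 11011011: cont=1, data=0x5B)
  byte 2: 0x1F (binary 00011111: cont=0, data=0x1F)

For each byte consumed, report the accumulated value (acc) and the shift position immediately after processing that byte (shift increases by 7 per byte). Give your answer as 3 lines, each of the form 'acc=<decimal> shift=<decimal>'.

byte 0=0x95: payload=0x15=21, contrib = 21<<0 = 21; acc -> 21, shift -> 7
byte 1=0xDB: payload=0x5B=91, contrib = 91<<7 = 11648; acc -> 11669, shift -> 14
byte 2=0x1F: payload=0x1F=31, contrib = 31<<14 = 507904; acc -> 519573, shift -> 21

Answer: acc=21 shift=7
acc=11669 shift=14
acc=519573 shift=21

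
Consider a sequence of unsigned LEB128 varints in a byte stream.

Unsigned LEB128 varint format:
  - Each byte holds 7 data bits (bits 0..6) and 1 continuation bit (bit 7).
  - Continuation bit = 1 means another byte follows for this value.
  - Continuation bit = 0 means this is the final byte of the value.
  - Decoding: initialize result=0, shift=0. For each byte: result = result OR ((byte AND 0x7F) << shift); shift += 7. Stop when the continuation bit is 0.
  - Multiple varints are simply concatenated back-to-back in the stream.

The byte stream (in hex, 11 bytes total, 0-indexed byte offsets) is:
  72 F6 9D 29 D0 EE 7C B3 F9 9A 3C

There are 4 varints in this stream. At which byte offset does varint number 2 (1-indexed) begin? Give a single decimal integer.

  byte[0]=0x72 cont=0 payload=0x72=114: acc |= 114<<0 -> acc=114 shift=7 [end]
Varint 1: bytes[0:1] = 72 -> value 114 (1 byte(s))
  byte[1]=0xF6 cont=1 payload=0x76=118: acc |= 118<<0 -> acc=118 shift=7
  byte[2]=0x9D cont=1 payload=0x1D=29: acc |= 29<<7 -> acc=3830 shift=14
  byte[3]=0x29 cont=0 payload=0x29=41: acc |= 41<<14 -> acc=675574 shift=21 [end]
Varint 2: bytes[1:4] = F6 9D 29 -> value 675574 (3 byte(s))
  byte[4]=0xD0 cont=1 payload=0x50=80: acc |= 80<<0 -> acc=80 shift=7
  byte[5]=0xEE cont=1 payload=0x6E=110: acc |= 110<<7 -> acc=14160 shift=14
  byte[6]=0x7C cont=0 payload=0x7C=124: acc |= 124<<14 -> acc=2045776 shift=21 [end]
Varint 3: bytes[4:7] = D0 EE 7C -> value 2045776 (3 byte(s))
  byte[7]=0xB3 cont=1 payload=0x33=51: acc |= 51<<0 -> acc=51 shift=7
  byte[8]=0xF9 cont=1 payload=0x79=121: acc |= 121<<7 -> acc=15539 shift=14
  byte[9]=0x9A cont=1 payload=0x1A=26: acc |= 26<<14 -> acc=441523 shift=21
  byte[10]=0x3C cont=0 payload=0x3C=60: acc |= 60<<21 -> acc=126270643 shift=28 [end]
Varint 4: bytes[7:11] = B3 F9 9A 3C -> value 126270643 (4 byte(s))

Answer: 1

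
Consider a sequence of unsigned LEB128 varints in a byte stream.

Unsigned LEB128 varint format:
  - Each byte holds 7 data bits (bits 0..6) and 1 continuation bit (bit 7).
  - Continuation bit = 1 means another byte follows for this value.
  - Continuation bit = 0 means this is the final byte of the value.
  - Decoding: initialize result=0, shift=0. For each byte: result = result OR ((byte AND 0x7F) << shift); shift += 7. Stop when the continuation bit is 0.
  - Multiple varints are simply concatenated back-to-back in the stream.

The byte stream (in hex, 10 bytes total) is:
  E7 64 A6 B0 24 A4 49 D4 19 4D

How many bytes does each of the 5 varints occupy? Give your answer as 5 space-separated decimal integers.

  byte[0]=0xE7 cont=1 payload=0x67=103: acc |= 103<<0 -> acc=103 shift=7
  byte[1]=0x64 cont=0 payload=0x64=100: acc |= 100<<7 -> acc=12903 shift=14 [end]
Varint 1: bytes[0:2] = E7 64 -> value 12903 (2 byte(s))
  byte[2]=0xA6 cont=1 payload=0x26=38: acc |= 38<<0 -> acc=38 shift=7
  byte[3]=0xB0 cont=1 payload=0x30=48: acc |= 48<<7 -> acc=6182 shift=14
  byte[4]=0x24 cont=0 payload=0x24=36: acc |= 36<<14 -> acc=596006 shift=21 [end]
Varint 2: bytes[2:5] = A6 B0 24 -> value 596006 (3 byte(s))
  byte[5]=0xA4 cont=1 payload=0x24=36: acc |= 36<<0 -> acc=36 shift=7
  byte[6]=0x49 cont=0 payload=0x49=73: acc |= 73<<7 -> acc=9380 shift=14 [end]
Varint 3: bytes[5:7] = A4 49 -> value 9380 (2 byte(s))
  byte[7]=0xD4 cont=1 payload=0x54=84: acc |= 84<<0 -> acc=84 shift=7
  byte[8]=0x19 cont=0 payload=0x19=25: acc |= 25<<7 -> acc=3284 shift=14 [end]
Varint 4: bytes[7:9] = D4 19 -> value 3284 (2 byte(s))
  byte[9]=0x4D cont=0 payload=0x4D=77: acc |= 77<<0 -> acc=77 shift=7 [end]
Varint 5: bytes[9:10] = 4D -> value 77 (1 byte(s))

Answer: 2 3 2 2 1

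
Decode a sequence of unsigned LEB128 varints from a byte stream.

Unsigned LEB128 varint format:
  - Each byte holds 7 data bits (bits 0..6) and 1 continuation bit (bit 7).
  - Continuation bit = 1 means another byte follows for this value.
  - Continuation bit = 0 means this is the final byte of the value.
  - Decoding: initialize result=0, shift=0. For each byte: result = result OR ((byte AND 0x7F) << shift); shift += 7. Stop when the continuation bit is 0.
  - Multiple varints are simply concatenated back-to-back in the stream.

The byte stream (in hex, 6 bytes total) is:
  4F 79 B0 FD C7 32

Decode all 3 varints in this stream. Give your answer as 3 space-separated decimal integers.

Answer: 79 121 106036912

Derivation:
  byte[0]=0x4F cont=0 payload=0x4F=79: acc |= 79<<0 -> acc=79 shift=7 [end]
Varint 1: bytes[0:1] = 4F -> value 79 (1 byte(s))
  byte[1]=0x79 cont=0 payload=0x79=121: acc |= 121<<0 -> acc=121 shift=7 [end]
Varint 2: bytes[1:2] = 79 -> value 121 (1 byte(s))
  byte[2]=0xB0 cont=1 payload=0x30=48: acc |= 48<<0 -> acc=48 shift=7
  byte[3]=0xFD cont=1 payload=0x7D=125: acc |= 125<<7 -> acc=16048 shift=14
  byte[4]=0xC7 cont=1 payload=0x47=71: acc |= 71<<14 -> acc=1179312 shift=21
  byte[5]=0x32 cont=0 payload=0x32=50: acc |= 50<<21 -> acc=106036912 shift=28 [end]
Varint 3: bytes[2:6] = B0 FD C7 32 -> value 106036912 (4 byte(s))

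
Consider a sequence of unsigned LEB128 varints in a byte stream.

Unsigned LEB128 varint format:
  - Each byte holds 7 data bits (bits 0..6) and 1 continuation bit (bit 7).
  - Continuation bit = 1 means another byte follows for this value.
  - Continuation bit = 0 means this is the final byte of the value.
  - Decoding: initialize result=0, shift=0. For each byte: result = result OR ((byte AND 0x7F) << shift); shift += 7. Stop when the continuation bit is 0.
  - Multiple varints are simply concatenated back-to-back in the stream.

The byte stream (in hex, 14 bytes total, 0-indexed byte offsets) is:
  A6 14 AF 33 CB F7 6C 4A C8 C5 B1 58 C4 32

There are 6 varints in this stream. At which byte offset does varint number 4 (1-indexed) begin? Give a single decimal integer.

Answer: 7

Derivation:
  byte[0]=0xA6 cont=1 payload=0x26=38: acc |= 38<<0 -> acc=38 shift=7
  byte[1]=0x14 cont=0 payload=0x14=20: acc |= 20<<7 -> acc=2598 shift=14 [end]
Varint 1: bytes[0:2] = A6 14 -> value 2598 (2 byte(s))
  byte[2]=0xAF cont=1 payload=0x2F=47: acc |= 47<<0 -> acc=47 shift=7
  byte[3]=0x33 cont=0 payload=0x33=51: acc |= 51<<7 -> acc=6575 shift=14 [end]
Varint 2: bytes[2:4] = AF 33 -> value 6575 (2 byte(s))
  byte[4]=0xCB cont=1 payload=0x4B=75: acc |= 75<<0 -> acc=75 shift=7
  byte[5]=0xF7 cont=1 payload=0x77=119: acc |= 119<<7 -> acc=15307 shift=14
  byte[6]=0x6C cont=0 payload=0x6C=108: acc |= 108<<14 -> acc=1784779 shift=21 [end]
Varint 3: bytes[4:7] = CB F7 6C -> value 1784779 (3 byte(s))
  byte[7]=0x4A cont=0 payload=0x4A=74: acc |= 74<<0 -> acc=74 shift=7 [end]
Varint 4: bytes[7:8] = 4A -> value 74 (1 byte(s))
  byte[8]=0xC8 cont=1 payload=0x48=72: acc |= 72<<0 -> acc=72 shift=7
  byte[9]=0xC5 cont=1 payload=0x45=69: acc |= 69<<7 -> acc=8904 shift=14
  byte[10]=0xB1 cont=1 payload=0x31=49: acc |= 49<<14 -> acc=811720 shift=21
  byte[11]=0x58 cont=0 payload=0x58=88: acc |= 88<<21 -> acc=185361096 shift=28 [end]
Varint 5: bytes[8:12] = C8 C5 B1 58 -> value 185361096 (4 byte(s))
  byte[12]=0xC4 cont=1 payload=0x44=68: acc |= 68<<0 -> acc=68 shift=7
  byte[13]=0x32 cont=0 payload=0x32=50: acc |= 50<<7 -> acc=6468 shift=14 [end]
Varint 6: bytes[12:14] = C4 32 -> value 6468 (2 byte(s))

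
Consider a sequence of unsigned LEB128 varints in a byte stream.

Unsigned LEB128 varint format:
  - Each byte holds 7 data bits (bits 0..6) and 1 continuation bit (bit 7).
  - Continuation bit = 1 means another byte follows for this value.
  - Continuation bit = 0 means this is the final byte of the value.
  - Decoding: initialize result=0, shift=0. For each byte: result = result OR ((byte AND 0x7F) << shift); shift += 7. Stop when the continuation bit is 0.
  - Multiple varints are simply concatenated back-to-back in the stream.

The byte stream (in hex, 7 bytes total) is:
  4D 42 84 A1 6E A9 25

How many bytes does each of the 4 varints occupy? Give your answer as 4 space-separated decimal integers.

  byte[0]=0x4D cont=0 payload=0x4D=77: acc |= 77<<0 -> acc=77 shift=7 [end]
Varint 1: bytes[0:1] = 4D -> value 77 (1 byte(s))
  byte[1]=0x42 cont=0 payload=0x42=66: acc |= 66<<0 -> acc=66 shift=7 [end]
Varint 2: bytes[1:2] = 42 -> value 66 (1 byte(s))
  byte[2]=0x84 cont=1 payload=0x04=4: acc |= 4<<0 -> acc=4 shift=7
  byte[3]=0xA1 cont=1 payload=0x21=33: acc |= 33<<7 -> acc=4228 shift=14
  byte[4]=0x6E cont=0 payload=0x6E=110: acc |= 110<<14 -> acc=1806468 shift=21 [end]
Varint 3: bytes[2:5] = 84 A1 6E -> value 1806468 (3 byte(s))
  byte[5]=0xA9 cont=1 payload=0x29=41: acc |= 41<<0 -> acc=41 shift=7
  byte[6]=0x25 cont=0 payload=0x25=37: acc |= 37<<7 -> acc=4777 shift=14 [end]
Varint 4: bytes[5:7] = A9 25 -> value 4777 (2 byte(s))

Answer: 1 1 3 2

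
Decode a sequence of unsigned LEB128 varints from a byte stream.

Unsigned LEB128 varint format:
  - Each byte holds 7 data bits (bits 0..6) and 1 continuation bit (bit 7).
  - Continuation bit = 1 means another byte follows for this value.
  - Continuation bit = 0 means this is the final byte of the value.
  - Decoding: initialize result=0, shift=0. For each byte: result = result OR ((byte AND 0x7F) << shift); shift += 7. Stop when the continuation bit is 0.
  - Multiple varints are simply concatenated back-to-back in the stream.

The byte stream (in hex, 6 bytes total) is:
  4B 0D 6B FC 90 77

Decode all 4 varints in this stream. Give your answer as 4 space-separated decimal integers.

  byte[0]=0x4B cont=0 payload=0x4B=75: acc |= 75<<0 -> acc=75 shift=7 [end]
Varint 1: bytes[0:1] = 4B -> value 75 (1 byte(s))
  byte[1]=0x0D cont=0 payload=0x0D=13: acc |= 13<<0 -> acc=13 shift=7 [end]
Varint 2: bytes[1:2] = 0D -> value 13 (1 byte(s))
  byte[2]=0x6B cont=0 payload=0x6B=107: acc |= 107<<0 -> acc=107 shift=7 [end]
Varint 3: bytes[2:3] = 6B -> value 107 (1 byte(s))
  byte[3]=0xFC cont=1 payload=0x7C=124: acc |= 124<<0 -> acc=124 shift=7
  byte[4]=0x90 cont=1 payload=0x10=16: acc |= 16<<7 -> acc=2172 shift=14
  byte[5]=0x77 cont=0 payload=0x77=119: acc |= 119<<14 -> acc=1951868 shift=21 [end]
Varint 4: bytes[3:6] = FC 90 77 -> value 1951868 (3 byte(s))

Answer: 75 13 107 1951868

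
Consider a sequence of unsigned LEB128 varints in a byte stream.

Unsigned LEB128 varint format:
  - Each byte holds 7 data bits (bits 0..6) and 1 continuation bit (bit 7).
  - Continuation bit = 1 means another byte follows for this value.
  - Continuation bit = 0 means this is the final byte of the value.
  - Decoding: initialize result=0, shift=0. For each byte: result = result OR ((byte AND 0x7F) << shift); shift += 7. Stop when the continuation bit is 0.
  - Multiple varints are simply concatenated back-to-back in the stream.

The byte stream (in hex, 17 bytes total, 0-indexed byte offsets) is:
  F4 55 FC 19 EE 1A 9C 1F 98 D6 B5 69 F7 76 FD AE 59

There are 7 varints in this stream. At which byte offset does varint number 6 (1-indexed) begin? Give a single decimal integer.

  byte[0]=0xF4 cont=1 payload=0x74=116: acc |= 116<<0 -> acc=116 shift=7
  byte[1]=0x55 cont=0 payload=0x55=85: acc |= 85<<7 -> acc=10996 shift=14 [end]
Varint 1: bytes[0:2] = F4 55 -> value 10996 (2 byte(s))
  byte[2]=0xFC cont=1 payload=0x7C=124: acc |= 124<<0 -> acc=124 shift=7
  byte[3]=0x19 cont=0 payload=0x19=25: acc |= 25<<7 -> acc=3324 shift=14 [end]
Varint 2: bytes[2:4] = FC 19 -> value 3324 (2 byte(s))
  byte[4]=0xEE cont=1 payload=0x6E=110: acc |= 110<<0 -> acc=110 shift=7
  byte[5]=0x1A cont=0 payload=0x1A=26: acc |= 26<<7 -> acc=3438 shift=14 [end]
Varint 3: bytes[4:6] = EE 1A -> value 3438 (2 byte(s))
  byte[6]=0x9C cont=1 payload=0x1C=28: acc |= 28<<0 -> acc=28 shift=7
  byte[7]=0x1F cont=0 payload=0x1F=31: acc |= 31<<7 -> acc=3996 shift=14 [end]
Varint 4: bytes[6:8] = 9C 1F -> value 3996 (2 byte(s))
  byte[8]=0x98 cont=1 payload=0x18=24: acc |= 24<<0 -> acc=24 shift=7
  byte[9]=0xD6 cont=1 payload=0x56=86: acc |= 86<<7 -> acc=11032 shift=14
  byte[10]=0xB5 cont=1 payload=0x35=53: acc |= 53<<14 -> acc=879384 shift=21
  byte[11]=0x69 cont=0 payload=0x69=105: acc |= 105<<21 -> acc=221080344 shift=28 [end]
Varint 5: bytes[8:12] = 98 D6 B5 69 -> value 221080344 (4 byte(s))
  byte[12]=0xF7 cont=1 payload=0x77=119: acc |= 119<<0 -> acc=119 shift=7
  byte[13]=0x76 cont=0 payload=0x76=118: acc |= 118<<7 -> acc=15223 shift=14 [end]
Varint 6: bytes[12:14] = F7 76 -> value 15223 (2 byte(s))
  byte[14]=0xFD cont=1 payload=0x7D=125: acc |= 125<<0 -> acc=125 shift=7
  byte[15]=0xAE cont=1 payload=0x2E=46: acc |= 46<<7 -> acc=6013 shift=14
  byte[16]=0x59 cont=0 payload=0x59=89: acc |= 89<<14 -> acc=1464189 shift=21 [end]
Varint 7: bytes[14:17] = FD AE 59 -> value 1464189 (3 byte(s))

Answer: 12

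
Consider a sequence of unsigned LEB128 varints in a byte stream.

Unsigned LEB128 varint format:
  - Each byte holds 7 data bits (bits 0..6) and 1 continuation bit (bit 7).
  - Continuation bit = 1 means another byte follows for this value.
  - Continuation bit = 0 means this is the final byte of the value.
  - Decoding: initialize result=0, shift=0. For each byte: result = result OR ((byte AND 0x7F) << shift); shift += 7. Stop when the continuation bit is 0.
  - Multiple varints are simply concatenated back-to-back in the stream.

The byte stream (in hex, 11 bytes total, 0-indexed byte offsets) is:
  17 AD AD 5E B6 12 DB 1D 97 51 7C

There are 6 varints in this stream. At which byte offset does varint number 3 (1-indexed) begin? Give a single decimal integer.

  byte[0]=0x17 cont=0 payload=0x17=23: acc |= 23<<0 -> acc=23 shift=7 [end]
Varint 1: bytes[0:1] = 17 -> value 23 (1 byte(s))
  byte[1]=0xAD cont=1 payload=0x2D=45: acc |= 45<<0 -> acc=45 shift=7
  byte[2]=0xAD cont=1 payload=0x2D=45: acc |= 45<<7 -> acc=5805 shift=14
  byte[3]=0x5E cont=0 payload=0x5E=94: acc |= 94<<14 -> acc=1545901 shift=21 [end]
Varint 2: bytes[1:4] = AD AD 5E -> value 1545901 (3 byte(s))
  byte[4]=0xB6 cont=1 payload=0x36=54: acc |= 54<<0 -> acc=54 shift=7
  byte[5]=0x12 cont=0 payload=0x12=18: acc |= 18<<7 -> acc=2358 shift=14 [end]
Varint 3: bytes[4:6] = B6 12 -> value 2358 (2 byte(s))
  byte[6]=0xDB cont=1 payload=0x5B=91: acc |= 91<<0 -> acc=91 shift=7
  byte[7]=0x1D cont=0 payload=0x1D=29: acc |= 29<<7 -> acc=3803 shift=14 [end]
Varint 4: bytes[6:8] = DB 1D -> value 3803 (2 byte(s))
  byte[8]=0x97 cont=1 payload=0x17=23: acc |= 23<<0 -> acc=23 shift=7
  byte[9]=0x51 cont=0 payload=0x51=81: acc |= 81<<7 -> acc=10391 shift=14 [end]
Varint 5: bytes[8:10] = 97 51 -> value 10391 (2 byte(s))
  byte[10]=0x7C cont=0 payload=0x7C=124: acc |= 124<<0 -> acc=124 shift=7 [end]
Varint 6: bytes[10:11] = 7C -> value 124 (1 byte(s))

Answer: 4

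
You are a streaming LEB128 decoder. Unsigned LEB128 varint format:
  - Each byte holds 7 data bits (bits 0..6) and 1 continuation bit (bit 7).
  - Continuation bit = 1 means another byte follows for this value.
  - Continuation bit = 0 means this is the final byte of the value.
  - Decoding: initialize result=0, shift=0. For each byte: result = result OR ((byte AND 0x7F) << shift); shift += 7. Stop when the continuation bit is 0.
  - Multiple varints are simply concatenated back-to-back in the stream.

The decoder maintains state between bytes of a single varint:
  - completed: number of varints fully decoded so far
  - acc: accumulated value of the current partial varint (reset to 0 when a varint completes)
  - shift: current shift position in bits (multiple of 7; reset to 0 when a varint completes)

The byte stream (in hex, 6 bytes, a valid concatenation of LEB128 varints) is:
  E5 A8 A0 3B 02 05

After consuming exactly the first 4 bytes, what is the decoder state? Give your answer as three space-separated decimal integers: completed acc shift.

byte[0]=0xE5 cont=1 payload=0x65: acc |= 101<<0 -> completed=0 acc=101 shift=7
byte[1]=0xA8 cont=1 payload=0x28: acc |= 40<<7 -> completed=0 acc=5221 shift=14
byte[2]=0xA0 cont=1 payload=0x20: acc |= 32<<14 -> completed=0 acc=529509 shift=21
byte[3]=0x3B cont=0 payload=0x3B: varint #1 complete (value=124261477); reset -> completed=1 acc=0 shift=0

Answer: 1 0 0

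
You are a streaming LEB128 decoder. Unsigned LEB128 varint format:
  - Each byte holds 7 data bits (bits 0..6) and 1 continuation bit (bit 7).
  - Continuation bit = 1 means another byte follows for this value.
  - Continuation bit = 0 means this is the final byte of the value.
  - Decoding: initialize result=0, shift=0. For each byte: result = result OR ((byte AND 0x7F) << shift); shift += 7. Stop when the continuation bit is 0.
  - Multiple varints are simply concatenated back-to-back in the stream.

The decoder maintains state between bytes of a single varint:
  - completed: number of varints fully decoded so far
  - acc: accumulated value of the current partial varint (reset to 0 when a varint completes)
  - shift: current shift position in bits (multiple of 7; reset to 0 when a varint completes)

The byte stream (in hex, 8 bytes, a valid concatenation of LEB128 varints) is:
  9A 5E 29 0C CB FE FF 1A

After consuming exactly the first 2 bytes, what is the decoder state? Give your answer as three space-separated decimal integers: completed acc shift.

byte[0]=0x9A cont=1 payload=0x1A: acc |= 26<<0 -> completed=0 acc=26 shift=7
byte[1]=0x5E cont=0 payload=0x5E: varint #1 complete (value=12058); reset -> completed=1 acc=0 shift=0

Answer: 1 0 0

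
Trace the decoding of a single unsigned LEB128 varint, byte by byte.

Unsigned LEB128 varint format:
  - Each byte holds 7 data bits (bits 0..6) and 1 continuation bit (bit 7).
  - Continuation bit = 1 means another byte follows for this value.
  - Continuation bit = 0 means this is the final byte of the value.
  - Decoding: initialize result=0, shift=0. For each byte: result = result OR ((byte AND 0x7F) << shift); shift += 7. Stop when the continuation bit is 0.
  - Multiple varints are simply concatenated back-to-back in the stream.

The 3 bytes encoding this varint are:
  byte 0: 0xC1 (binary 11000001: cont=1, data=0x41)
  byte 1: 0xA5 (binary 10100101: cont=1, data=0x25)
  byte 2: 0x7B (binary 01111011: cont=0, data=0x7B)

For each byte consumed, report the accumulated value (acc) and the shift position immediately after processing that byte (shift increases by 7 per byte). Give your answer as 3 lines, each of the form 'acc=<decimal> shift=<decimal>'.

Answer: acc=65 shift=7
acc=4801 shift=14
acc=2020033 shift=21

Derivation:
byte 0=0xC1: payload=0x41=65, contrib = 65<<0 = 65; acc -> 65, shift -> 7
byte 1=0xA5: payload=0x25=37, contrib = 37<<7 = 4736; acc -> 4801, shift -> 14
byte 2=0x7B: payload=0x7B=123, contrib = 123<<14 = 2015232; acc -> 2020033, shift -> 21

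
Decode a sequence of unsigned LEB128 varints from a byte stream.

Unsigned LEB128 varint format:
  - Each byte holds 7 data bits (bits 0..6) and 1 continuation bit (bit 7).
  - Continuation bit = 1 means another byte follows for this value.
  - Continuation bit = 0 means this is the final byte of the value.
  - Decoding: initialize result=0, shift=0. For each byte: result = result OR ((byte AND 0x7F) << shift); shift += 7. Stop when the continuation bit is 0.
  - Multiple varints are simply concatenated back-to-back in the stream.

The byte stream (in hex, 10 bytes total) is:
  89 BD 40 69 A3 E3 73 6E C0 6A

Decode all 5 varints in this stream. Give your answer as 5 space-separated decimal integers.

Answer: 1056393 105 1896867 110 13632

Derivation:
  byte[0]=0x89 cont=1 payload=0x09=9: acc |= 9<<0 -> acc=9 shift=7
  byte[1]=0xBD cont=1 payload=0x3D=61: acc |= 61<<7 -> acc=7817 shift=14
  byte[2]=0x40 cont=0 payload=0x40=64: acc |= 64<<14 -> acc=1056393 shift=21 [end]
Varint 1: bytes[0:3] = 89 BD 40 -> value 1056393 (3 byte(s))
  byte[3]=0x69 cont=0 payload=0x69=105: acc |= 105<<0 -> acc=105 shift=7 [end]
Varint 2: bytes[3:4] = 69 -> value 105 (1 byte(s))
  byte[4]=0xA3 cont=1 payload=0x23=35: acc |= 35<<0 -> acc=35 shift=7
  byte[5]=0xE3 cont=1 payload=0x63=99: acc |= 99<<7 -> acc=12707 shift=14
  byte[6]=0x73 cont=0 payload=0x73=115: acc |= 115<<14 -> acc=1896867 shift=21 [end]
Varint 3: bytes[4:7] = A3 E3 73 -> value 1896867 (3 byte(s))
  byte[7]=0x6E cont=0 payload=0x6E=110: acc |= 110<<0 -> acc=110 shift=7 [end]
Varint 4: bytes[7:8] = 6E -> value 110 (1 byte(s))
  byte[8]=0xC0 cont=1 payload=0x40=64: acc |= 64<<0 -> acc=64 shift=7
  byte[9]=0x6A cont=0 payload=0x6A=106: acc |= 106<<7 -> acc=13632 shift=14 [end]
Varint 5: bytes[8:10] = C0 6A -> value 13632 (2 byte(s))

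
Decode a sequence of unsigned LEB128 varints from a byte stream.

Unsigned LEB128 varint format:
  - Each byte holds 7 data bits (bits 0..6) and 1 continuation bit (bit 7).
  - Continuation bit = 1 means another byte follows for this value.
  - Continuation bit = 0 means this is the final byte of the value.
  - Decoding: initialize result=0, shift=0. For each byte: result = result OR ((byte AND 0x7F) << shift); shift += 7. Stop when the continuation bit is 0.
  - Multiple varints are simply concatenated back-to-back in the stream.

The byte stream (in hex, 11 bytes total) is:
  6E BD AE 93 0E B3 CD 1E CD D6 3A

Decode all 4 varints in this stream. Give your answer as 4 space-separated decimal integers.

  byte[0]=0x6E cont=0 payload=0x6E=110: acc |= 110<<0 -> acc=110 shift=7 [end]
Varint 1: bytes[0:1] = 6E -> value 110 (1 byte(s))
  byte[1]=0xBD cont=1 payload=0x3D=61: acc |= 61<<0 -> acc=61 shift=7
  byte[2]=0xAE cont=1 payload=0x2E=46: acc |= 46<<7 -> acc=5949 shift=14
  byte[3]=0x93 cont=1 payload=0x13=19: acc |= 19<<14 -> acc=317245 shift=21
  byte[4]=0x0E cont=0 payload=0x0E=14: acc |= 14<<21 -> acc=29677373 shift=28 [end]
Varint 2: bytes[1:5] = BD AE 93 0E -> value 29677373 (4 byte(s))
  byte[5]=0xB3 cont=1 payload=0x33=51: acc |= 51<<0 -> acc=51 shift=7
  byte[6]=0xCD cont=1 payload=0x4D=77: acc |= 77<<7 -> acc=9907 shift=14
  byte[7]=0x1E cont=0 payload=0x1E=30: acc |= 30<<14 -> acc=501427 shift=21 [end]
Varint 3: bytes[5:8] = B3 CD 1E -> value 501427 (3 byte(s))
  byte[8]=0xCD cont=1 payload=0x4D=77: acc |= 77<<0 -> acc=77 shift=7
  byte[9]=0xD6 cont=1 payload=0x56=86: acc |= 86<<7 -> acc=11085 shift=14
  byte[10]=0x3A cont=0 payload=0x3A=58: acc |= 58<<14 -> acc=961357 shift=21 [end]
Varint 4: bytes[8:11] = CD D6 3A -> value 961357 (3 byte(s))

Answer: 110 29677373 501427 961357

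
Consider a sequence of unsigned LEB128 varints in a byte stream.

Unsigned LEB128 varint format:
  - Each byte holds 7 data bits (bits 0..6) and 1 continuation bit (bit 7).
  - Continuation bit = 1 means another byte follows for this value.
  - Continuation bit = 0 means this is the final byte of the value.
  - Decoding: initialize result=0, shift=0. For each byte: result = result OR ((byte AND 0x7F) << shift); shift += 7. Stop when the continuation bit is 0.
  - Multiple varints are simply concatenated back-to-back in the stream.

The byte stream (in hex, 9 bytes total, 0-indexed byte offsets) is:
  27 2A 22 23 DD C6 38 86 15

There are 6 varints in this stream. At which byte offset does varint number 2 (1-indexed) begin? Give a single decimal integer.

  byte[0]=0x27 cont=0 payload=0x27=39: acc |= 39<<0 -> acc=39 shift=7 [end]
Varint 1: bytes[0:1] = 27 -> value 39 (1 byte(s))
  byte[1]=0x2A cont=0 payload=0x2A=42: acc |= 42<<0 -> acc=42 shift=7 [end]
Varint 2: bytes[1:2] = 2A -> value 42 (1 byte(s))
  byte[2]=0x22 cont=0 payload=0x22=34: acc |= 34<<0 -> acc=34 shift=7 [end]
Varint 3: bytes[2:3] = 22 -> value 34 (1 byte(s))
  byte[3]=0x23 cont=0 payload=0x23=35: acc |= 35<<0 -> acc=35 shift=7 [end]
Varint 4: bytes[3:4] = 23 -> value 35 (1 byte(s))
  byte[4]=0xDD cont=1 payload=0x5D=93: acc |= 93<<0 -> acc=93 shift=7
  byte[5]=0xC6 cont=1 payload=0x46=70: acc |= 70<<7 -> acc=9053 shift=14
  byte[6]=0x38 cont=0 payload=0x38=56: acc |= 56<<14 -> acc=926557 shift=21 [end]
Varint 5: bytes[4:7] = DD C6 38 -> value 926557 (3 byte(s))
  byte[7]=0x86 cont=1 payload=0x06=6: acc |= 6<<0 -> acc=6 shift=7
  byte[8]=0x15 cont=0 payload=0x15=21: acc |= 21<<7 -> acc=2694 shift=14 [end]
Varint 6: bytes[7:9] = 86 15 -> value 2694 (2 byte(s))

Answer: 1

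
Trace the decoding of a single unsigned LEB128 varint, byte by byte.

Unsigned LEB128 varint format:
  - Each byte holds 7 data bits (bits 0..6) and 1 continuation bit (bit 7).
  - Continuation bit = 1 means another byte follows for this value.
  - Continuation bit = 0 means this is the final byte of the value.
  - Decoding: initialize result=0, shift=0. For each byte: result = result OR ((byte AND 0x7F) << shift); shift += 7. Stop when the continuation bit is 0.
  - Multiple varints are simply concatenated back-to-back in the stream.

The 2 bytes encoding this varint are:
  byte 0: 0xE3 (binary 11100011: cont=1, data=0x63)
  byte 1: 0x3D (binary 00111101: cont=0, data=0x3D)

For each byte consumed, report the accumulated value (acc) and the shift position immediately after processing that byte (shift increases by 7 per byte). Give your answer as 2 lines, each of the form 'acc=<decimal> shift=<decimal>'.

byte 0=0xE3: payload=0x63=99, contrib = 99<<0 = 99; acc -> 99, shift -> 7
byte 1=0x3D: payload=0x3D=61, contrib = 61<<7 = 7808; acc -> 7907, shift -> 14

Answer: acc=99 shift=7
acc=7907 shift=14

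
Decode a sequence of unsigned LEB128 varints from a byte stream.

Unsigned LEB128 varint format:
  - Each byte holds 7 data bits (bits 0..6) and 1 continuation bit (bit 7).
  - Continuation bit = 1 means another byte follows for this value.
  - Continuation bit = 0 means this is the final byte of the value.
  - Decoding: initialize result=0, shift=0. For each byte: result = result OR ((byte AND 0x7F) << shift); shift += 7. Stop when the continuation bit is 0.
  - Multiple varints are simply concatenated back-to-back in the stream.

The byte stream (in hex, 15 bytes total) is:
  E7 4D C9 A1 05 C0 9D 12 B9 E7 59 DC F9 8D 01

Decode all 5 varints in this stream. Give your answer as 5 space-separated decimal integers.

Answer: 9959 86217 298688 1471417 2325724

Derivation:
  byte[0]=0xE7 cont=1 payload=0x67=103: acc |= 103<<0 -> acc=103 shift=7
  byte[1]=0x4D cont=0 payload=0x4D=77: acc |= 77<<7 -> acc=9959 shift=14 [end]
Varint 1: bytes[0:2] = E7 4D -> value 9959 (2 byte(s))
  byte[2]=0xC9 cont=1 payload=0x49=73: acc |= 73<<0 -> acc=73 shift=7
  byte[3]=0xA1 cont=1 payload=0x21=33: acc |= 33<<7 -> acc=4297 shift=14
  byte[4]=0x05 cont=0 payload=0x05=5: acc |= 5<<14 -> acc=86217 shift=21 [end]
Varint 2: bytes[2:5] = C9 A1 05 -> value 86217 (3 byte(s))
  byte[5]=0xC0 cont=1 payload=0x40=64: acc |= 64<<0 -> acc=64 shift=7
  byte[6]=0x9D cont=1 payload=0x1D=29: acc |= 29<<7 -> acc=3776 shift=14
  byte[7]=0x12 cont=0 payload=0x12=18: acc |= 18<<14 -> acc=298688 shift=21 [end]
Varint 3: bytes[5:8] = C0 9D 12 -> value 298688 (3 byte(s))
  byte[8]=0xB9 cont=1 payload=0x39=57: acc |= 57<<0 -> acc=57 shift=7
  byte[9]=0xE7 cont=1 payload=0x67=103: acc |= 103<<7 -> acc=13241 shift=14
  byte[10]=0x59 cont=0 payload=0x59=89: acc |= 89<<14 -> acc=1471417 shift=21 [end]
Varint 4: bytes[8:11] = B9 E7 59 -> value 1471417 (3 byte(s))
  byte[11]=0xDC cont=1 payload=0x5C=92: acc |= 92<<0 -> acc=92 shift=7
  byte[12]=0xF9 cont=1 payload=0x79=121: acc |= 121<<7 -> acc=15580 shift=14
  byte[13]=0x8D cont=1 payload=0x0D=13: acc |= 13<<14 -> acc=228572 shift=21
  byte[14]=0x01 cont=0 payload=0x01=1: acc |= 1<<21 -> acc=2325724 shift=28 [end]
Varint 5: bytes[11:15] = DC F9 8D 01 -> value 2325724 (4 byte(s))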